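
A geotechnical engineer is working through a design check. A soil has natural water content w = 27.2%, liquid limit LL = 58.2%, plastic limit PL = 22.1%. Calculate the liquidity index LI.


First compute the plasticity index:
PI = LL - PL = 58.2 - 22.1 = 36.1
Then compute the liquidity index:
LI = (w - PL) / PI
LI = (27.2 - 22.1) / 36.1
LI = 0.141


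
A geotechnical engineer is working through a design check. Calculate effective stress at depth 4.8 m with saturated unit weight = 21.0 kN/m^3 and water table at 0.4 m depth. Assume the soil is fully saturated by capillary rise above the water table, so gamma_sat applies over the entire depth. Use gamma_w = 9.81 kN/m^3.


Result: 57.64 kPa

Derivation:
Total stress = gamma_sat * depth
sigma = 21.0 * 4.8 = 100.8 kPa
Pore water pressure u = gamma_w * (depth - d_wt)
u = 9.81 * (4.8 - 0.4) = 43.164 kPa
Effective stress = sigma - u
sigma' = 100.8 - 43.164 = 57.64 kPa


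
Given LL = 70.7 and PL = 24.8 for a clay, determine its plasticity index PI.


Using PI = LL - PL
PI = 70.7 - 24.8
PI = 45.9


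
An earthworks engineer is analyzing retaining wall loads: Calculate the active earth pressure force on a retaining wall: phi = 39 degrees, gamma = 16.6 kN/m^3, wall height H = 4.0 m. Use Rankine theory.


Result: 30.21 kN/m

Derivation:
Compute active earth pressure coefficient:
Ka = tan^2(45 - phi/2) = tan^2(25.5) = 0.227506
Compute active force:
Pa = 0.5 * Ka * gamma * H^2
Pa = 0.5 * 0.227506 * 16.6 * 4.0^2
Pa = 30.21 kN/m


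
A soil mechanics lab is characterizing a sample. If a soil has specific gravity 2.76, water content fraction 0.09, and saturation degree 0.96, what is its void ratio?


Using the relation e = Gs * w / S
e = 2.76 * 0.09 / 0.96
e = 0.2587


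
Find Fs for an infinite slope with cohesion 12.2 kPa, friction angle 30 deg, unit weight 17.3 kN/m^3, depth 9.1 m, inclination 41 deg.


Using Fs = c / (gamma*H*sin(beta)*cos(beta)) + tan(phi)/tan(beta)
Cohesion contribution = 12.2 / (17.3*9.1*sin(41)*cos(41))
Cohesion contribution = 0.156513
Friction contribution = tan(30)/tan(41) = 0.664166
Fs = 0.156513 + 0.664166
Fs = 0.821


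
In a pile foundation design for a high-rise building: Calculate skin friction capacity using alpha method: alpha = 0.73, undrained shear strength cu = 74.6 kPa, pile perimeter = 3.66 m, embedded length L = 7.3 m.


Using Qs = alpha * cu * perimeter * L
Qs = 0.73 * 74.6 * 3.66 * 7.3
Qs = 1455.01 kN


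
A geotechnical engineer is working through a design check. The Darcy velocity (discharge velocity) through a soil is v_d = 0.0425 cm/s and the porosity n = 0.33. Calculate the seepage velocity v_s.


Result: 0.12879 cm/s

Derivation:
Using v_s = v_d / n
v_s = 0.0425 / 0.33
v_s = 0.12879 cm/s


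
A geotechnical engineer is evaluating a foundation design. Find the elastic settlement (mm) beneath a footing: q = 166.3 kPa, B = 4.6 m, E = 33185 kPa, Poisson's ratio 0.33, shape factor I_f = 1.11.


Using Se = q * B * (1 - nu^2) * I_f / E
1 - nu^2 = 1 - 0.33^2 = 0.8911
Se = 166.3 * 4.6 * 0.8911 * 1.11 / 33185
Se = 0.022801 m
Convert to mm: Se = 0.022801 * 1000 = 22.801 mm


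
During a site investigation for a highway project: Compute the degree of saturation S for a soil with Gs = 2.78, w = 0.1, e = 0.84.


Using S = Gs * w / e
S = 2.78 * 0.1 / 0.84
S = 0.331


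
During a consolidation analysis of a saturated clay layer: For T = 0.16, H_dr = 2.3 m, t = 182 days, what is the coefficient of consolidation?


Using cv = T * H_dr^2 / t
H_dr^2 = 2.3^2 = 5.29
cv = 0.16 * 5.29 / 182
cv = 0.00465 m^2/day


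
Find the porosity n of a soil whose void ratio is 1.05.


Result: 0.5122

Derivation:
Using the relation n = e / (1 + e)
n = 1.05 / (1 + 1.05)
n = 1.05 / 2.05
n = 0.5122


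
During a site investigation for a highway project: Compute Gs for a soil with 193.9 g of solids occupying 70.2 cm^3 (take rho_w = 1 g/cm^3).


Using Gs = m_s / (V_s * rho_w)
Since rho_w = 1 g/cm^3:
Gs = 193.9 / 70.2
Gs = 2.762


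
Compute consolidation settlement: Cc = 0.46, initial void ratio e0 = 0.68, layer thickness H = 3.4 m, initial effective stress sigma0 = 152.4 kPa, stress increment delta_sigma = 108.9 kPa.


Using Sc = Cc * H / (1 + e0) * log10((sigma0 + delta_sigma) / sigma0)
Stress ratio = (152.4 + 108.9) / 152.4 = 1.71457
log10(1.71457) = 0.234154
Cc * H / (1 + e0) = 0.46 * 3.4 / (1 + 0.68) = 0.930952
Sc = 0.930952 * 0.234154
Sc = 0.218 m


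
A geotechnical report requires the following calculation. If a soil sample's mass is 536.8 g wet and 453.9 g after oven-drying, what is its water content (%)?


Result: 18.26 %

Derivation:
Using w = (m_wet - m_dry) / m_dry * 100
m_wet - m_dry = 536.8 - 453.9 = 82.9 g
w = 82.9 / 453.9 * 100
w = 18.26 %


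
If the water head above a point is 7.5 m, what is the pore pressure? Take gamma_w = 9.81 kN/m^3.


Using u = gamma_w * h_w
u = 9.81 * 7.5
u = 73.58 kPa


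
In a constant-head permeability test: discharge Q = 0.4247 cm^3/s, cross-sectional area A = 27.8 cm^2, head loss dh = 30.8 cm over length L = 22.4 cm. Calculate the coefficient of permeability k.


Result: 0.011111 cm/s

Derivation:
Compute hydraulic gradient:
i = dh / L = 30.8 / 22.4 = 1.375
Then apply Darcy's law:
k = Q / (A * i)
k = 0.4247 / (27.8 * 1.375)
k = 0.4247 / 38.225
k = 0.011111 cm/s


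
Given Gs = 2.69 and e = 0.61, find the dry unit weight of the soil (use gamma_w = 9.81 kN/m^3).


Using gamma_d = Gs * gamma_w / (1 + e)
gamma_d = 2.69 * 9.81 / (1 + 0.61)
gamma_d = 2.69 * 9.81 / 1.61
gamma_d = 16.391 kN/m^3


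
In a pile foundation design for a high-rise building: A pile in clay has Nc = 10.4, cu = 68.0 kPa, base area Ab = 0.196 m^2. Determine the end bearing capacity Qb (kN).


Using Qb = Nc * cu * Ab
Qb = 10.4 * 68.0 * 0.196
Qb = 138.61 kN


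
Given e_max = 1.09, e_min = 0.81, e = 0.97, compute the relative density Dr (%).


Using Dr = (e_max - e) / (e_max - e_min) * 100
e_max - e = 1.09 - 0.97 = 0.12
e_max - e_min = 1.09 - 0.81 = 0.28
Dr = 0.12 / 0.28 * 100
Dr = 42.86 %


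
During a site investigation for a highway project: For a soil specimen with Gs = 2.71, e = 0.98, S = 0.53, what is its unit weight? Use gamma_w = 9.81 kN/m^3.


Result: 16.0 kN/m^3

Derivation:
Using gamma = gamma_w * (Gs + S*e) / (1 + e)
Numerator: Gs + S*e = 2.71 + 0.53*0.98 = 3.2294
Denominator: 1 + e = 1 + 0.98 = 1.98
gamma = 9.81 * 3.2294 / 1.98
gamma = 16.0 kN/m^3


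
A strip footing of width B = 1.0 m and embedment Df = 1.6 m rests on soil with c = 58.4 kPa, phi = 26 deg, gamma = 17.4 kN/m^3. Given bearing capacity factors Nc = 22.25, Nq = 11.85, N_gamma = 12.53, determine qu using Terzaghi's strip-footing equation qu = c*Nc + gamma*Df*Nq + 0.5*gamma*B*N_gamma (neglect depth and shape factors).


Result: 1738.32 kPa

Derivation:
Compute qu = c*Nc + gamma*Df*Nq + 0.5*gamma*B*N_gamma
Term 1: 58.4 * 22.25 = 1299.4
Term 2: 17.4 * 1.6 * 11.85 = 329.904
Term 3: 0.5 * 17.4 * 1.0 * 12.53 = 109.011
qu = 1299.4 + 329.904 + 109.011
qu = 1738.32 kPa


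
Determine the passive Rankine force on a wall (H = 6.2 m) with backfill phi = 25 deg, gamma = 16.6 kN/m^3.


Result: 786.12 kN/m

Derivation:
Compute passive earth pressure coefficient:
Kp = tan^2(45 + phi/2) = tan^2(57.5) = 2.463913
Compute passive force:
Pp = 0.5 * Kp * gamma * H^2
Pp = 0.5 * 2.463913 * 16.6 * 6.2^2
Pp = 786.12 kN/m


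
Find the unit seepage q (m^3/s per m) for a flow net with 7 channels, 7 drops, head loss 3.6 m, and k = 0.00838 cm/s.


Result: 0.0003017 m^3/s per m

Derivation:
Convert k to m/s for unit consistency with H:
k = 0.00838 cm/s = 0.00838 / 100 m/s = 8.38e-05 m/s
Using q = k * H * Nf / Nd
Nf / Nd = 7 / 7 = 1.0
q = 8.38e-05 * 3.6 * 1.0
q = 0.0003017 m^3/s per m


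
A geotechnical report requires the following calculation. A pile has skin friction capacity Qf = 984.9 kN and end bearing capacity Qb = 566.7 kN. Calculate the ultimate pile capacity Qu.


Result: 1551.6 kN

Derivation:
Using Qu = Qf + Qb
Qu = 984.9 + 566.7
Qu = 1551.6 kN


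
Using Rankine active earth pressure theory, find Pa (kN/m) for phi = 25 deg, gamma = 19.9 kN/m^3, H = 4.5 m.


Result: 81.78 kN/m

Derivation:
Compute active earth pressure coefficient:
Ka = tan^2(45 - phi/2) = tan^2(32.5) = 0.405859
Compute active force:
Pa = 0.5 * Ka * gamma * H^2
Pa = 0.5 * 0.405859 * 19.9 * 4.5^2
Pa = 81.78 kN/m


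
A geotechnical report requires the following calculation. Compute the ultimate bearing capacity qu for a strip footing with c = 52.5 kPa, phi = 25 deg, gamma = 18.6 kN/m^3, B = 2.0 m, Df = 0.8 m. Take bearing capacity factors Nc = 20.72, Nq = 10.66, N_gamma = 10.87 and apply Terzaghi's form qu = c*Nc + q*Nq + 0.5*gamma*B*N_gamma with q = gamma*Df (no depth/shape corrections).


Compute qu = c*Nc + gamma*Df*Nq + 0.5*gamma*B*N_gamma
Term 1: 52.5 * 20.72 = 1087.8
Term 2: 18.6 * 0.8 * 10.66 = 158.6208
Term 3: 0.5 * 18.6 * 2.0 * 10.87 = 202.182
qu = 1087.8 + 158.6208 + 202.182
qu = 1448.6 kPa


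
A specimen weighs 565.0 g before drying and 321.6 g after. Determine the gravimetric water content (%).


Using w = (m_wet - m_dry) / m_dry * 100
m_wet - m_dry = 565.0 - 321.6 = 243.4 g
w = 243.4 / 321.6 * 100
w = 75.68 %


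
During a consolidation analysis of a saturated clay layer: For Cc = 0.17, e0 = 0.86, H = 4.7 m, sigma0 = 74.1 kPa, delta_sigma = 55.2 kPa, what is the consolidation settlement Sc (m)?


Result: 0.1039 m

Derivation:
Using Sc = Cc * H / (1 + e0) * log10((sigma0 + delta_sigma) / sigma0)
Stress ratio = (74.1 + 55.2) / 74.1 = 1.74494
log10(1.74494) = 0.24178
Cc * H / (1 + e0) = 0.17 * 4.7 / (1 + 0.86) = 0.42957
Sc = 0.42957 * 0.24178
Sc = 0.1039 m


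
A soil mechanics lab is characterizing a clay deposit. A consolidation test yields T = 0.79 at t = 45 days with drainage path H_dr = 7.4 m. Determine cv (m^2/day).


Using cv = T * H_dr^2 / t
H_dr^2 = 7.4^2 = 54.76
cv = 0.79 * 54.76 / 45
cv = 0.96134 m^2/day


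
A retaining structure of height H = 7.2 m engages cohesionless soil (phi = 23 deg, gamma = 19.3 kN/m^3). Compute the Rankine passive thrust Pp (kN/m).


Result: 1141.9 kN/m

Derivation:
Compute passive earth pressure coefficient:
Kp = tan^2(45 + phi/2) = tan^2(56.5) = 2.282623
Compute passive force:
Pp = 0.5 * Kp * gamma * H^2
Pp = 0.5 * 2.282623 * 19.3 * 7.2^2
Pp = 1141.9 kN/m


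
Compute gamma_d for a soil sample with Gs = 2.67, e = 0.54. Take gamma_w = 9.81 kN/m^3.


Using gamma_d = Gs * gamma_w / (1 + e)
gamma_d = 2.67 * 9.81 / (1 + 0.54)
gamma_d = 2.67 * 9.81 / 1.54
gamma_d = 17.008 kN/m^3


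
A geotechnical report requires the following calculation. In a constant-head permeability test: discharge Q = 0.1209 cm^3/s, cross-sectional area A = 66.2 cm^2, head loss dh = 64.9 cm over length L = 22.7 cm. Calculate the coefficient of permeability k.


Result: 0.000639 cm/s

Derivation:
Compute hydraulic gradient:
i = dh / L = 64.9 / 22.7 = 2.85903
Then apply Darcy's law:
k = Q / (A * i)
k = 0.1209 / (66.2 * 2.85903)
k = 0.1209 / 189.268
k = 0.000639 cm/s


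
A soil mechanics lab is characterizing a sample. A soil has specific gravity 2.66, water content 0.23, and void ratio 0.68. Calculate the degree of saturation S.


Using S = Gs * w / e
S = 2.66 * 0.23 / 0.68
S = 0.8997


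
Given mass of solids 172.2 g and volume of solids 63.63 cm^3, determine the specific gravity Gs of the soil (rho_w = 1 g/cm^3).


Using Gs = m_s / (V_s * rho_w)
Since rho_w = 1 g/cm^3:
Gs = 172.2 / 63.63
Gs = 2.706


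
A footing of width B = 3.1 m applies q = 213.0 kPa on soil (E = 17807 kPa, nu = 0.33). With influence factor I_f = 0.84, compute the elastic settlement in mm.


Result: 27.756 mm

Derivation:
Using Se = q * B * (1 - nu^2) * I_f / E
1 - nu^2 = 1 - 0.33^2 = 0.8911
Se = 213.0 * 3.1 * 0.8911 * 0.84 / 17807
Se = 0.027756 m
Convert to mm: Se = 0.027756 * 1000 = 27.756 mm


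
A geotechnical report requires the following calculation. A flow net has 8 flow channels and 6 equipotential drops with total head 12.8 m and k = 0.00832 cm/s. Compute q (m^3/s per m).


Result: 0.00142 m^3/s per m

Derivation:
Convert k to m/s for unit consistency with H:
k = 0.00832 cm/s = 0.00832 / 100 m/s = 8.32e-05 m/s
Using q = k * H * Nf / Nd
Nf / Nd = 8 / 6 = 1.3333
q = 8.32e-05 * 12.8 * 1.3333
q = 0.00142 m^3/s per m


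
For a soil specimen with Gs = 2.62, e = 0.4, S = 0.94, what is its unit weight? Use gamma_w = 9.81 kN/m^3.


Using gamma = gamma_w * (Gs + S*e) / (1 + e)
Numerator: Gs + S*e = 2.62 + 0.94*0.4 = 2.996
Denominator: 1 + e = 1 + 0.4 = 1.4
gamma = 9.81 * 2.996 / 1.4
gamma = 20.993 kN/m^3


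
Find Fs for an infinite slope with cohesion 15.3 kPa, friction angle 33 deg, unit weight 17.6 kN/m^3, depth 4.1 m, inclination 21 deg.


Using Fs = c / (gamma*H*sin(beta)*cos(beta)) + tan(phi)/tan(beta)
Cohesion contribution = 15.3 / (17.6*4.1*sin(21)*cos(21))
Cohesion contribution = 0.633744
Friction contribution = tan(33)/tan(21) = 1.69176
Fs = 0.633744 + 1.69176
Fs = 2.326


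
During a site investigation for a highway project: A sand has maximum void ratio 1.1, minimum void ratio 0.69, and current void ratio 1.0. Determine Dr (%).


Using Dr = (e_max - e) / (e_max - e_min) * 100
e_max - e = 1.1 - 1.0 = 0.1
e_max - e_min = 1.1 - 0.69 = 0.41
Dr = 0.1 / 0.41 * 100
Dr = 24.39 %


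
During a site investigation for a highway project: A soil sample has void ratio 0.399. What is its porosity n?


Using the relation n = e / (1 + e)
n = 0.399 / (1 + 0.399)
n = 0.399 / 1.399
n = 0.2852


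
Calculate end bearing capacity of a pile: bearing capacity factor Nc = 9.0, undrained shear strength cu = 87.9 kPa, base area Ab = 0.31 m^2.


Result: 245.24 kN

Derivation:
Using Qb = Nc * cu * Ab
Qb = 9.0 * 87.9 * 0.31
Qb = 245.24 kN


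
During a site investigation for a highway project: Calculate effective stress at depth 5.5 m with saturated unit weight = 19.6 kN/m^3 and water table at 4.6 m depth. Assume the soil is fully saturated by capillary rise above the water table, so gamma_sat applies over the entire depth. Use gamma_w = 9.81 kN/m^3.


Total stress = gamma_sat * depth
sigma = 19.6 * 5.5 = 107.8 kPa
Pore water pressure u = gamma_w * (depth - d_wt)
u = 9.81 * (5.5 - 4.6) = 8.829 kPa
Effective stress = sigma - u
sigma' = 107.8 - 8.829 = 98.97 kPa


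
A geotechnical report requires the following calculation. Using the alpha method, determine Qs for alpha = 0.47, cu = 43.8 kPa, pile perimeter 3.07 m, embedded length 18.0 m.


Using Qs = alpha * cu * perimeter * L
Qs = 0.47 * 43.8 * 3.07 * 18.0
Qs = 1137.58 kN


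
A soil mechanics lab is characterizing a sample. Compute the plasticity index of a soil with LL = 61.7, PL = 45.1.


Using PI = LL - PL
PI = 61.7 - 45.1
PI = 16.6


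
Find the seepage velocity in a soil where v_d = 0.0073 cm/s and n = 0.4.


Using v_s = v_d / n
v_s = 0.0073 / 0.4
v_s = 0.01825 cm/s


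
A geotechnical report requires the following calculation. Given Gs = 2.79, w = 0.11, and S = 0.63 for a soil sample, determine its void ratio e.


Using the relation e = Gs * w / S
e = 2.79 * 0.11 / 0.63
e = 0.4871


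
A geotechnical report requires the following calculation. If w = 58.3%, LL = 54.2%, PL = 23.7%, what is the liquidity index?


Result: 1.134

Derivation:
First compute the plasticity index:
PI = LL - PL = 54.2 - 23.7 = 30.5
Then compute the liquidity index:
LI = (w - PL) / PI
LI = (58.3 - 23.7) / 30.5
LI = 1.134


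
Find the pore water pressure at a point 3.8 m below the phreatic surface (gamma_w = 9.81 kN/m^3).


Result: 37.28 kPa

Derivation:
Using u = gamma_w * h_w
u = 9.81 * 3.8
u = 37.28 kPa


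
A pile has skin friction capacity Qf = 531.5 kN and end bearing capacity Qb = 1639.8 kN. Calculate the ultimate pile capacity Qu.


Using Qu = Qf + Qb
Qu = 531.5 + 1639.8
Qu = 2171.3 kN


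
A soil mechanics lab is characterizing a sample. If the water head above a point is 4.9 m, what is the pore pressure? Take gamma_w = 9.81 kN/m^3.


Result: 48.07 kPa

Derivation:
Using u = gamma_w * h_w
u = 9.81 * 4.9
u = 48.07 kPa


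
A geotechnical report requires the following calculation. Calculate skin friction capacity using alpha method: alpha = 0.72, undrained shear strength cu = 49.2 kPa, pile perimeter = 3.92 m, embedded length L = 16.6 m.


Result: 2305.11 kN

Derivation:
Using Qs = alpha * cu * perimeter * L
Qs = 0.72 * 49.2 * 3.92 * 16.6
Qs = 2305.11 kN


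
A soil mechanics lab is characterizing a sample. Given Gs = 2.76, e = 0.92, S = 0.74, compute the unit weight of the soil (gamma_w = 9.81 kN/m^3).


Result: 17.58 kN/m^3

Derivation:
Using gamma = gamma_w * (Gs + S*e) / (1 + e)
Numerator: Gs + S*e = 2.76 + 0.74*0.92 = 3.4408
Denominator: 1 + e = 1 + 0.92 = 1.92
gamma = 9.81 * 3.4408 / 1.92
gamma = 17.58 kN/m^3


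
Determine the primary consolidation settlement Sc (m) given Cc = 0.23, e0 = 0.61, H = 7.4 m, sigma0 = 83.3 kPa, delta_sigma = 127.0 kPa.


Result: 0.4252 m

Derivation:
Using Sc = Cc * H / (1 + e0) * log10((sigma0 + delta_sigma) / sigma0)
Stress ratio = (83.3 + 127.0) / 83.3 = 2.52461
log10(2.52461) = 0.402194
Cc * H / (1 + e0) = 0.23 * 7.4 / (1 + 0.61) = 1.05714
Sc = 1.05714 * 0.402194
Sc = 0.4252 m


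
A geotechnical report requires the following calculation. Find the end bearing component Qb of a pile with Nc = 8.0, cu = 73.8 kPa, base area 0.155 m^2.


Result: 91.51 kN

Derivation:
Using Qb = Nc * cu * Ab
Qb = 8.0 * 73.8 * 0.155
Qb = 91.51 kN


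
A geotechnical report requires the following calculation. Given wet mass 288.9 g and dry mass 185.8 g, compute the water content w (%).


Using w = (m_wet - m_dry) / m_dry * 100
m_wet - m_dry = 288.9 - 185.8 = 103.1 g
w = 103.1 / 185.8 * 100
w = 55.49 %


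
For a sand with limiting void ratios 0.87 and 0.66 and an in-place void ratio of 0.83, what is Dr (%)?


Result: 19.05 %

Derivation:
Using Dr = (e_max - e) / (e_max - e_min) * 100
e_max - e = 0.87 - 0.83 = 0.04
e_max - e_min = 0.87 - 0.66 = 0.21
Dr = 0.04 / 0.21 * 100
Dr = 19.05 %


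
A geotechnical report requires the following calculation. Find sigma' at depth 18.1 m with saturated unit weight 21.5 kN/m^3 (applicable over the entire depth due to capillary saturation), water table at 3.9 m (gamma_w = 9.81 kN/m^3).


Total stress = gamma_sat * depth
sigma = 21.5 * 18.1 = 389.15 kPa
Pore water pressure u = gamma_w * (depth - d_wt)
u = 9.81 * (18.1 - 3.9) = 139.302 kPa
Effective stress = sigma - u
sigma' = 389.15 - 139.302 = 249.85 kPa


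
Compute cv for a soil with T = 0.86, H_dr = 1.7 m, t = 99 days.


Using cv = T * H_dr^2 / t
H_dr^2 = 1.7^2 = 2.89
cv = 0.86 * 2.89 / 99
cv = 0.02511 m^2/day


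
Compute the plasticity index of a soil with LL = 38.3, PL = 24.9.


Result: 13.4

Derivation:
Using PI = LL - PL
PI = 38.3 - 24.9
PI = 13.4


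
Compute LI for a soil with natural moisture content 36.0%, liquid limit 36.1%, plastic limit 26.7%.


First compute the plasticity index:
PI = LL - PL = 36.1 - 26.7 = 9.4
Then compute the liquidity index:
LI = (w - PL) / PI
LI = (36.0 - 26.7) / 9.4
LI = 0.989


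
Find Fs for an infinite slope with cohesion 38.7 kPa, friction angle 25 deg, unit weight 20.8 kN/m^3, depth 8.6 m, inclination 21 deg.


Using Fs = c / (gamma*H*sin(beta)*cos(beta)) + tan(phi)/tan(beta)
Cohesion contribution = 38.7 / (20.8*8.6*sin(21)*cos(21))
Cohesion contribution = 0.646649
Friction contribution = tan(25)/tan(21) = 1.21477
Fs = 0.646649 + 1.21477
Fs = 1.861


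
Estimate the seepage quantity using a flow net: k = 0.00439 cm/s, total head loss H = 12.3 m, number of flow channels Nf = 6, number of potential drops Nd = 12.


Result: 0.00027 m^3/s per m

Derivation:
Convert k to m/s for unit consistency with H:
k = 0.00439 cm/s = 0.00439 / 100 m/s = 4.39e-05 m/s
Using q = k * H * Nf / Nd
Nf / Nd = 6 / 12 = 0.5
q = 4.39e-05 * 12.3 * 0.5
q = 0.00027 m^3/s per m


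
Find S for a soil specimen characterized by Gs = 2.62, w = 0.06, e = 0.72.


Using S = Gs * w / e
S = 2.62 * 0.06 / 0.72
S = 0.2183


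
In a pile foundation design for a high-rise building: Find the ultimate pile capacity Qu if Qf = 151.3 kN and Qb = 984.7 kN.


Result: 1136.0 kN

Derivation:
Using Qu = Qf + Qb
Qu = 151.3 + 984.7
Qu = 1136.0 kN


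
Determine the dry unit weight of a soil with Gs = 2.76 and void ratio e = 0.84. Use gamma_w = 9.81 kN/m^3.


Result: 14.715 kN/m^3

Derivation:
Using gamma_d = Gs * gamma_w / (1 + e)
gamma_d = 2.76 * 9.81 / (1 + 0.84)
gamma_d = 2.76 * 9.81 / 1.84
gamma_d = 14.715 kN/m^3


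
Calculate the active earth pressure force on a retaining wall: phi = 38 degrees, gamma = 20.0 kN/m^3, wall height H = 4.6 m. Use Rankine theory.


Compute active earth pressure coefficient:
Ka = tan^2(45 - phi/2) = tan^2(26.0) = 0.237883
Compute active force:
Pa = 0.5 * Ka * gamma * H^2
Pa = 0.5 * 0.237883 * 20.0 * 4.6^2
Pa = 50.34 kN/m


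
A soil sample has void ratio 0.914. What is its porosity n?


Result: 0.4775

Derivation:
Using the relation n = e / (1 + e)
n = 0.914 / (1 + 0.914)
n = 0.914 / 1.914
n = 0.4775


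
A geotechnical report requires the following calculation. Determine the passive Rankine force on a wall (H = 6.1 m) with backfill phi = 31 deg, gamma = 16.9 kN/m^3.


Compute passive earth pressure coefficient:
Kp = tan^2(45 + phi/2) = tan^2(60.5) = 3.124035
Compute passive force:
Pp = 0.5 * Kp * gamma * H^2
Pp = 0.5 * 3.124035 * 16.9 * 6.1^2
Pp = 982.27 kN/m


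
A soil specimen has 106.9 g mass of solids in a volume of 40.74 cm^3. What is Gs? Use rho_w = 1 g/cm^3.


Using Gs = m_s / (V_s * rho_w)
Since rho_w = 1 g/cm^3:
Gs = 106.9 / 40.74
Gs = 2.624


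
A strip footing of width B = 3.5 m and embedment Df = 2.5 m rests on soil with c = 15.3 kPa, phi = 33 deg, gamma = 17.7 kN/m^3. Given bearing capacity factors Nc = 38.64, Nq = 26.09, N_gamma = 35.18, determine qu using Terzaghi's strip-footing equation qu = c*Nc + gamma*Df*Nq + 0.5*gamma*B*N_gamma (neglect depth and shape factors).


Compute qu = c*Nc + gamma*Df*Nq + 0.5*gamma*B*N_gamma
Term 1: 15.3 * 38.64 = 591.192
Term 2: 17.7 * 2.5 * 26.09 = 1154.4825
Term 3: 0.5 * 17.7 * 3.5 * 35.18 = 1089.7005
qu = 591.192 + 1154.4825 + 1089.7005
qu = 2835.38 kPa


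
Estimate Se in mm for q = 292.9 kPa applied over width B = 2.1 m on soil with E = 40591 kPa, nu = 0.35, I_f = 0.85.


Using Se = q * B * (1 - nu^2) * I_f / E
1 - nu^2 = 1 - 0.35^2 = 0.8775
Se = 292.9 * 2.1 * 0.8775 * 0.85 / 40591
Se = 0.011303 m
Convert to mm: Se = 0.011303 * 1000 = 11.303 mm


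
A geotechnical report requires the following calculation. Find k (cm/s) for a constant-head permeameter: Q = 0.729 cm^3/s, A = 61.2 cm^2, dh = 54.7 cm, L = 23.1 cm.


Compute hydraulic gradient:
i = dh / L = 54.7 / 23.1 = 2.36797
Then apply Darcy's law:
k = Q / (A * i)
k = 0.729 / (61.2 * 2.36797)
k = 0.729 / 144.919
k = 0.00503 cm/s


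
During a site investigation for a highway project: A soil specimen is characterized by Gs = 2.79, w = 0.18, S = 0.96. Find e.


Using the relation e = Gs * w / S
e = 2.79 * 0.18 / 0.96
e = 0.5231


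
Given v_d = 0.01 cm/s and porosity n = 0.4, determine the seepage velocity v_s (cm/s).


Using v_s = v_d / n
v_s = 0.01 / 0.4
v_s = 0.025 cm/s


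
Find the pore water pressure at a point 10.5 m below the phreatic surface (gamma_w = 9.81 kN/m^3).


Using u = gamma_w * h_w
u = 9.81 * 10.5
u = 103.01 kPa


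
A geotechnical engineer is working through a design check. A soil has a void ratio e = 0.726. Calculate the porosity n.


Using the relation n = e / (1 + e)
n = 0.726 / (1 + 0.726)
n = 0.726 / 1.726
n = 0.4206


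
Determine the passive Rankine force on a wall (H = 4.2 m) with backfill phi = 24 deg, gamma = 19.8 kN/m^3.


Compute passive earth pressure coefficient:
Kp = tan^2(45 + phi/2) = tan^2(57.0) = 2.371184
Compute passive force:
Pp = 0.5 * Kp * gamma * H^2
Pp = 0.5 * 2.371184 * 19.8 * 4.2^2
Pp = 414.09 kN/m


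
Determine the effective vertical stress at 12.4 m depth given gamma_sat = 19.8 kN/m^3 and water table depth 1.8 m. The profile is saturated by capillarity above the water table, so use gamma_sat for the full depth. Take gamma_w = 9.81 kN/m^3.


Total stress = gamma_sat * depth
sigma = 19.8 * 12.4 = 245.52 kPa
Pore water pressure u = gamma_w * (depth - d_wt)
u = 9.81 * (12.4 - 1.8) = 103.986 kPa
Effective stress = sigma - u
sigma' = 245.52 - 103.986 = 141.53 kPa


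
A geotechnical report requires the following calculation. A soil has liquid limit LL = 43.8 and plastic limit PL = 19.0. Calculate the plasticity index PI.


Using PI = LL - PL
PI = 43.8 - 19.0
PI = 24.8


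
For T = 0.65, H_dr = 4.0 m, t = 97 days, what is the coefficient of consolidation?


Using cv = T * H_dr^2 / t
H_dr^2 = 4.0^2 = 16.0
cv = 0.65 * 16.0 / 97
cv = 0.10722 m^2/day


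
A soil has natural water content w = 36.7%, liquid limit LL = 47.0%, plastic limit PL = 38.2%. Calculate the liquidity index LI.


First compute the plasticity index:
PI = LL - PL = 47.0 - 38.2 = 8.8
Then compute the liquidity index:
LI = (w - PL) / PI
LI = (36.7 - 38.2) / 8.8
LI = -0.17


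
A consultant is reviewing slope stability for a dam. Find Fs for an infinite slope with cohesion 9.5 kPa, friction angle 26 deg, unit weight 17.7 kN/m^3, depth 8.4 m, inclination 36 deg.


Result: 0.806

Derivation:
Using Fs = c / (gamma*H*sin(beta)*cos(beta)) + tan(phi)/tan(beta)
Cohesion contribution = 9.5 / (17.7*8.4*sin(36)*cos(36))
Cohesion contribution = 0.134368
Friction contribution = tan(26)/tan(36) = 0.671306
Fs = 0.134368 + 0.671306
Fs = 0.806


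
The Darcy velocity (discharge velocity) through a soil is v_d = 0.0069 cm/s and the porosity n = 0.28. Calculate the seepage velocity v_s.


Using v_s = v_d / n
v_s = 0.0069 / 0.28
v_s = 0.02464 cm/s


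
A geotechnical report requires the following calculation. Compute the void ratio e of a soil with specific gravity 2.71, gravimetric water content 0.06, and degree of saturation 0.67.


Using the relation e = Gs * w / S
e = 2.71 * 0.06 / 0.67
e = 0.2427


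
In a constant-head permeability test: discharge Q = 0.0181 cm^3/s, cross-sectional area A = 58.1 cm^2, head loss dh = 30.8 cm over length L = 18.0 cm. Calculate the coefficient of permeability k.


Compute hydraulic gradient:
i = dh / L = 30.8 / 18.0 = 1.71111
Then apply Darcy's law:
k = Q / (A * i)
k = 0.0181 / (58.1 * 1.71111)
k = 0.0181 / 99.4156
k = 0.000182 cm/s


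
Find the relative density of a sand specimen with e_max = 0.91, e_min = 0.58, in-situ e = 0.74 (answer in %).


Using Dr = (e_max - e) / (e_max - e_min) * 100
e_max - e = 0.91 - 0.74 = 0.17
e_max - e_min = 0.91 - 0.58 = 0.33
Dr = 0.17 / 0.33 * 100
Dr = 51.52 %


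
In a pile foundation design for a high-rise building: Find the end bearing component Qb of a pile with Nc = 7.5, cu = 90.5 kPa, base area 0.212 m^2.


Result: 143.89 kN

Derivation:
Using Qb = Nc * cu * Ab
Qb = 7.5 * 90.5 * 0.212
Qb = 143.89 kN


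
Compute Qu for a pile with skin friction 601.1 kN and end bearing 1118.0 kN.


Using Qu = Qf + Qb
Qu = 601.1 + 1118.0
Qu = 1719.1 kN


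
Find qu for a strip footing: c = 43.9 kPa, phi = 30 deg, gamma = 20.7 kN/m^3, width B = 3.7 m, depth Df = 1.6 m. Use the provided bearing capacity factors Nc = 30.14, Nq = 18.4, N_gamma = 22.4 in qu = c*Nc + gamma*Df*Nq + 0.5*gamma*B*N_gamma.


Compute qu = c*Nc + gamma*Df*Nq + 0.5*gamma*B*N_gamma
Term 1: 43.9 * 30.14 = 1323.146
Term 2: 20.7 * 1.6 * 18.4 = 609.408
Term 3: 0.5 * 20.7 * 3.7 * 22.4 = 857.808
qu = 1323.146 + 609.408 + 857.808
qu = 2790.36 kPa


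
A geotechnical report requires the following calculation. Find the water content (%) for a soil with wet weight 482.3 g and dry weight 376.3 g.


Using w = (m_wet - m_dry) / m_dry * 100
m_wet - m_dry = 482.3 - 376.3 = 106.0 g
w = 106.0 / 376.3 * 100
w = 28.17 %


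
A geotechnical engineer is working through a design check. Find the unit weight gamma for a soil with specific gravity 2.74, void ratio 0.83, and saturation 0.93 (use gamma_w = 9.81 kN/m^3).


Using gamma = gamma_w * (Gs + S*e) / (1 + e)
Numerator: Gs + S*e = 2.74 + 0.93*0.83 = 3.5119
Denominator: 1 + e = 1 + 0.83 = 1.83
gamma = 9.81 * 3.5119 / 1.83
gamma = 18.826 kN/m^3


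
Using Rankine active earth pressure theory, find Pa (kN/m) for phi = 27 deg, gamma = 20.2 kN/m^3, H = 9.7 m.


Compute active earth pressure coefficient:
Ka = tan^2(45 - phi/2) = tan^2(31.5) = 0.375525
Compute active force:
Pa = 0.5 * Ka * gamma * H^2
Pa = 0.5 * 0.375525 * 20.2 * 9.7^2
Pa = 356.86 kN/m


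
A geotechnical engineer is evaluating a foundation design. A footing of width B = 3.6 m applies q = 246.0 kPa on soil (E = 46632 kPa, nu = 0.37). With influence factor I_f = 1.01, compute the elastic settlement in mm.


Result: 16.555 mm

Derivation:
Using Se = q * B * (1 - nu^2) * I_f / E
1 - nu^2 = 1 - 0.37^2 = 0.8631
Se = 246.0 * 3.6 * 0.8631 * 1.01 / 46632
Se = 0.016555 m
Convert to mm: Se = 0.016555 * 1000 = 16.555 mm


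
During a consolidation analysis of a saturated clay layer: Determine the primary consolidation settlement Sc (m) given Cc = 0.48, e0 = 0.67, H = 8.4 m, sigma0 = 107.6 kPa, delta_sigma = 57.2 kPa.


Using Sc = Cc * H / (1 + e0) * log10((sigma0 + delta_sigma) / sigma0)
Stress ratio = (107.6 + 57.2) / 107.6 = 1.5316
log10(1.5316) = 0.185145
Cc * H / (1 + e0) = 0.48 * 8.4 / (1 + 0.67) = 2.41437
Sc = 2.41437 * 0.185145
Sc = 0.447 m


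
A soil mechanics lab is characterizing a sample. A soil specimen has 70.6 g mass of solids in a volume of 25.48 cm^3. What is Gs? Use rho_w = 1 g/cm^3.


Using Gs = m_s / (V_s * rho_w)
Since rho_w = 1 g/cm^3:
Gs = 70.6 / 25.48
Gs = 2.771


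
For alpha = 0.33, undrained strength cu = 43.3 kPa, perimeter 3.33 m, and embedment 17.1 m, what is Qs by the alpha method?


Using Qs = alpha * cu * perimeter * L
Qs = 0.33 * 43.3 * 3.33 * 17.1
Qs = 813.66 kN


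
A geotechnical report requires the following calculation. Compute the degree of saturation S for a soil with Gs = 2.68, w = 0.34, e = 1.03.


Result: 0.8847

Derivation:
Using S = Gs * w / e
S = 2.68 * 0.34 / 1.03
S = 0.8847


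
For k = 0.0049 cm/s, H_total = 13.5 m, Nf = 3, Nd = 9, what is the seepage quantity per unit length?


Convert k to m/s for unit consistency with H:
k = 0.0049 cm/s = 0.0049 / 100 m/s = 4.9e-05 m/s
Using q = k * H * Nf / Nd
Nf / Nd = 3 / 9 = 0.3333
q = 4.9e-05 * 13.5 * 0.3333
q = 0.0002205 m^3/s per m


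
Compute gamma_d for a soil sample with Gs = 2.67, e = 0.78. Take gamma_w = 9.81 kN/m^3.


Result: 14.715 kN/m^3

Derivation:
Using gamma_d = Gs * gamma_w / (1 + e)
gamma_d = 2.67 * 9.81 / (1 + 0.78)
gamma_d = 2.67 * 9.81 / 1.78
gamma_d = 14.715 kN/m^3


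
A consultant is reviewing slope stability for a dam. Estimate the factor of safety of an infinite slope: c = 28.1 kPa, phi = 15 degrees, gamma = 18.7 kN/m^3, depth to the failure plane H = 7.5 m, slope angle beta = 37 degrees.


Using Fs = c / (gamma*H*sin(beta)*cos(beta)) + tan(phi)/tan(beta)
Cohesion contribution = 28.1 / (18.7*7.5*sin(37)*cos(37))
Cohesion contribution = 0.416862
Friction contribution = tan(15)/tan(37) = 0.355581
Fs = 0.416862 + 0.355581
Fs = 0.772


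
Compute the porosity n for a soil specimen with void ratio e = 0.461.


Result: 0.3155

Derivation:
Using the relation n = e / (1 + e)
n = 0.461 / (1 + 0.461)
n = 0.461 / 1.461
n = 0.3155


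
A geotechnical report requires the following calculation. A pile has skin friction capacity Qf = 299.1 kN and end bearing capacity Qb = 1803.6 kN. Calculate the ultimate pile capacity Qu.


Using Qu = Qf + Qb
Qu = 299.1 + 1803.6
Qu = 2102.7 kN


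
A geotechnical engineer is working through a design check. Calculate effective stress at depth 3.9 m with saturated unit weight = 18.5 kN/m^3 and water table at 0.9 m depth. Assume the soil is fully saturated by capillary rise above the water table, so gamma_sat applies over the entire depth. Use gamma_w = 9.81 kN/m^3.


Result: 42.72 kPa

Derivation:
Total stress = gamma_sat * depth
sigma = 18.5 * 3.9 = 72.15 kPa
Pore water pressure u = gamma_w * (depth - d_wt)
u = 9.81 * (3.9 - 0.9) = 29.43 kPa
Effective stress = sigma - u
sigma' = 72.15 - 29.43 = 42.72 kPa


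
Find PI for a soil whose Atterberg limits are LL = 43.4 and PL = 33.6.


Result: 9.8

Derivation:
Using PI = LL - PL
PI = 43.4 - 33.6
PI = 9.8


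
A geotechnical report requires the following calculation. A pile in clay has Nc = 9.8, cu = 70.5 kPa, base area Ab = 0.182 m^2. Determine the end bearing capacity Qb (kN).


Using Qb = Nc * cu * Ab
Qb = 9.8 * 70.5 * 0.182
Qb = 125.74 kN


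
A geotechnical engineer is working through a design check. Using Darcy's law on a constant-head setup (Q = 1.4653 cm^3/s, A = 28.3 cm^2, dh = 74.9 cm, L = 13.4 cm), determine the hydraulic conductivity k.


Result: 0.009263 cm/s

Derivation:
Compute hydraulic gradient:
i = dh / L = 74.9 / 13.4 = 5.58955
Then apply Darcy's law:
k = Q / (A * i)
k = 1.4653 / (28.3 * 5.58955)
k = 1.4653 / 158.184
k = 0.009263 cm/s


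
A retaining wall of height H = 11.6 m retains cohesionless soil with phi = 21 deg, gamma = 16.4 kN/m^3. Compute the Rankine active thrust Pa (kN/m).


Compute active earth pressure coefficient:
Ka = tan^2(45 - phi/2) = tan^2(34.5) = 0.472355
Compute active force:
Pa = 0.5 * Ka * gamma * H^2
Pa = 0.5 * 0.472355 * 16.4 * 11.6^2
Pa = 521.19 kN/m


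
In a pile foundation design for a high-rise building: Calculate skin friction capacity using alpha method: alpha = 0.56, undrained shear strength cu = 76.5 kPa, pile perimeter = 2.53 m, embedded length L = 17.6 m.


Result: 1907.58 kN

Derivation:
Using Qs = alpha * cu * perimeter * L
Qs = 0.56 * 76.5 * 2.53 * 17.6
Qs = 1907.58 kN


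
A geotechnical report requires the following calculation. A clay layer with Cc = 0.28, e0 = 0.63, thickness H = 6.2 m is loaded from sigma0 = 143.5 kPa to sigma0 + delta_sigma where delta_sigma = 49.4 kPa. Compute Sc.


Using Sc = Cc * H / (1 + e0) * log10((sigma0 + delta_sigma) / sigma0)
Stress ratio = (143.5 + 49.4) / 143.5 = 1.34425
log10(1.34425) = 0.12848
Cc * H / (1 + e0) = 0.28 * 6.2 / (1 + 0.63) = 1.06503
Sc = 1.06503 * 0.12848
Sc = 0.1368 m


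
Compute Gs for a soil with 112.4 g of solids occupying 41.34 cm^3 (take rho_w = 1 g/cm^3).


Result: 2.719

Derivation:
Using Gs = m_s / (V_s * rho_w)
Since rho_w = 1 g/cm^3:
Gs = 112.4 / 41.34
Gs = 2.719


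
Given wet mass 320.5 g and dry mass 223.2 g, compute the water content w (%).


Result: 43.59 %

Derivation:
Using w = (m_wet - m_dry) / m_dry * 100
m_wet - m_dry = 320.5 - 223.2 = 97.3 g
w = 97.3 / 223.2 * 100
w = 43.59 %


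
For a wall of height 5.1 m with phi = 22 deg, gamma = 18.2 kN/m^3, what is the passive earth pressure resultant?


Result: 520.24 kN/m

Derivation:
Compute passive earth pressure coefficient:
Kp = tan^2(45 + phi/2) = tan^2(56.0) = 2.197987
Compute passive force:
Pp = 0.5 * Kp * gamma * H^2
Pp = 0.5 * 2.197987 * 18.2 * 5.1^2
Pp = 520.24 kN/m


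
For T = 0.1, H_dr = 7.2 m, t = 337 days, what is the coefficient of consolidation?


Result: 0.01538 m^2/day

Derivation:
Using cv = T * H_dr^2 / t
H_dr^2 = 7.2^2 = 51.84
cv = 0.1 * 51.84 / 337
cv = 0.01538 m^2/day


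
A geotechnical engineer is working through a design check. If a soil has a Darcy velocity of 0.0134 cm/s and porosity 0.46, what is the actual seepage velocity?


Result: 0.02913 cm/s

Derivation:
Using v_s = v_d / n
v_s = 0.0134 / 0.46
v_s = 0.02913 cm/s


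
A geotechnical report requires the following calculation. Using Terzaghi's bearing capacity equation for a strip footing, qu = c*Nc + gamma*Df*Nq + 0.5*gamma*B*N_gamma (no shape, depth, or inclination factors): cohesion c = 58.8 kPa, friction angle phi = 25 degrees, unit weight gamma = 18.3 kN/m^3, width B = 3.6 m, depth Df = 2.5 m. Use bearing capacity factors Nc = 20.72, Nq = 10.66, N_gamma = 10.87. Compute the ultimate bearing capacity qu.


Compute qu = c*Nc + gamma*Df*Nq + 0.5*gamma*B*N_gamma
Term 1: 58.8 * 20.72 = 1218.336
Term 2: 18.3 * 2.5 * 10.66 = 487.695
Term 3: 0.5 * 18.3 * 3.6 * 10.87 = 358.0578
qu = 1218.336 + 487.695 + 358.0578
qu = 2064.09 kPa


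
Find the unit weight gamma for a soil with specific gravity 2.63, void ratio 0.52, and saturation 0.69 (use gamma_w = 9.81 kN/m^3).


Result: 19.29 kN/m^3

Derivation:
Using gamma = gamma_w * (Gs + S*e) / (1 + e)
Numerator: Gs + S*e = 2.63 + 0.69*0.52 = 2.9888
Denominator: 1 + e = 1 + 0.52 = 1.52
gamma = 9.81 * 2.9888 / 1.52
gamma = 19.29 kN/m^3


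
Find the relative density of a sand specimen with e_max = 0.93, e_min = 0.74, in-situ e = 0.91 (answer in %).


Result: 10.53 %

Derivation:
Using Dr = (e_max - e) / (e_max - e_min) * 100
e_max - e = 0.93 - 0.91 = 0.02
e_max - e_min = 0.93 - 0.74 = 0.19
Dr = 0.02 / 0.19 * 100
Dr = 10.53 %


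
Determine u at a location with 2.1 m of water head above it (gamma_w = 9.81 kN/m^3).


Using u = gamma_w * h_w
u = 9.81 * 2.1
u = 20.6 kPa


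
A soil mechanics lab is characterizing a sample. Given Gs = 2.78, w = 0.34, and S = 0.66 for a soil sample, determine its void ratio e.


Result: 1.4321

Derivation:
Using the relation e = Gs * w / S
e = 2.78 * 0.34 / 0.66
e = 1.4321


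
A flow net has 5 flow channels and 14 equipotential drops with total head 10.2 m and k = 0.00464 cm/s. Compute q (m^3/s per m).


Convert k to m/s for unit consistency with H:
k = 0.00464 cm/s = 0.00464 / 100 m/s = 4.64e-05 m/s
Using q = k * H * Nf / Nd
Nf / Nd = 5 / 14 = 0.3571
q = 4.64e-05 * 10.2 * 0.3571
q = 0.000169 m^3/s per m


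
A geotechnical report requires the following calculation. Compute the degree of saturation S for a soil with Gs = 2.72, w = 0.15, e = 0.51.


Result: 0.8

Derivation:
Using S = Gs * w / e
S = 2.72 * 0.15 / 0.51
S = 0.8


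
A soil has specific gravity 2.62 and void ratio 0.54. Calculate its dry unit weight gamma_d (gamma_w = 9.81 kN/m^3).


Using gamma_d = Gs * gamma_w / (1 + e)
gamma_d = 2.62 * 9.81 / (1 + 0.54)
gamma_d = 2.62 * 9.81 / 1.54
gamma_d = 16.69 kN/m^3


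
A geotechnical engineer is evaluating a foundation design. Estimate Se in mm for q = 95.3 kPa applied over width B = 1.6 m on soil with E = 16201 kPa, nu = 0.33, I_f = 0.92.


Using Se = q * B * (1 - nu^2) * I_f / E
1 - nu^2 = 1 - 0.33^2 = 0.8911
Se = 95.3 * 1.6 * 0.8911 * 0.92 / 16201
Se = 0.007716 m
Convert to mm: Se = 0.007716 * 1000 = 7.716 mm


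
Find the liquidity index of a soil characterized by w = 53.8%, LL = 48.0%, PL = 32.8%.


Result: 1.382

Derivation:
First compute the plasticity index:
PI = LL - PL = 48.0 - 32.8 = 15.2
Then compute the liquidity index:
LI = (w - PL) / PI
LI = (53.8 - 32.8) / 15.2
LI = 1.382


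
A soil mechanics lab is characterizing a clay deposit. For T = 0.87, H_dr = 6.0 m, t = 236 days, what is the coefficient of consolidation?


Using cv = T * H_dr^2 / t
H_dr^2 = 6.0^2 = 36.0
cv = 0.87 * 36.0 / 236
cv = 0.13271 m^2/day


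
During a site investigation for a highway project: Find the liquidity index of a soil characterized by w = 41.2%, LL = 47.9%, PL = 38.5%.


First compute the plasticity index:
PI = LL - PL = 47.9 - 38.5 = 9.4
Then compute the liquidity index:
LI = (w - PL) / PI
LI = (41.2 - 38.5) / 9.4
LI = 0.287


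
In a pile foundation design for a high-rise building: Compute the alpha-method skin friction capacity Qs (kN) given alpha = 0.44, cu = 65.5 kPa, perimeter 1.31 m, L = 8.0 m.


Using Qs = alpha * cu * perimeter * L
Qs = 0.44 * 65.5 * 1.31 * 8.0
Qs = 302.03 kN


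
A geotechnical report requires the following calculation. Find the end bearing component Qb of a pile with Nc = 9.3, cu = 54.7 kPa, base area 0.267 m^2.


Result: 135.83 kN

Derivation:
Using Qb = Nc * cu * Ab
Qb = 9.3 * 54.7 * 0.267
Qb = 135.83 kN


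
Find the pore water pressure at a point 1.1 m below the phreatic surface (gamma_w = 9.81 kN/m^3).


Using u = gamma_w * h_w
u = 9.81 * 1.1
u = 10.79 kPa


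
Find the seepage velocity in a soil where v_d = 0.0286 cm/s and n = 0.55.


Result: 0.052 cm/s

Derivation:
Using v_s = v_d / n
v_s = 0.0286 / 0.55
v_s = 0.052 cm/s
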